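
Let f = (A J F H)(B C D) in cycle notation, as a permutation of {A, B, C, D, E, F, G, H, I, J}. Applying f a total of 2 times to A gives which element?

A lies in the 4-cycle (A J F H).
Advancing 2 steps from A: A → J → F.

F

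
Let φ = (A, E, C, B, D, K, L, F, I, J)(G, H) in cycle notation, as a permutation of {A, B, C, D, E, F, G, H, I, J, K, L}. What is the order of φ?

10

The cycle type of φ is (10, 2).
Since disjoint cycles commute, ord(φ) = lcm(10, 2) = 10.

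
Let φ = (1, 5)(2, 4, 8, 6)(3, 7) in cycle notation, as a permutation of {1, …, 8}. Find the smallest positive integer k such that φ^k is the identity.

4

The cycle type of φ is (4, 2, 2).
Since disjoint cycles commute, ord(φ) = lcm(4, 2, 2) = 4.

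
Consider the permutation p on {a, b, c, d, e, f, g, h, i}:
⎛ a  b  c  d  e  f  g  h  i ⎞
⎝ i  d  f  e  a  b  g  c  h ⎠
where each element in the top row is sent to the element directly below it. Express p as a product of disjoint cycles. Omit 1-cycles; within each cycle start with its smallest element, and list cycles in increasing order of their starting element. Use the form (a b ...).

(a i h c f b d e)

Start at a and follow images: a → i → h → c → f → b → d → e → a, giving the cycle (a i h c f b d e).
Continuing from each remaining unvisited element yields (a i h c f b d e).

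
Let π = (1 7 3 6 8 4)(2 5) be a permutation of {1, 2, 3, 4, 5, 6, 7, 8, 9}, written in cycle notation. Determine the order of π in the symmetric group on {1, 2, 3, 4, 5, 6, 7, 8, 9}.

6

The cycle type of π is (6, 2, 1).
The order of π is the least common multiple of its cycle lengths: lcm(6, 2) = 6.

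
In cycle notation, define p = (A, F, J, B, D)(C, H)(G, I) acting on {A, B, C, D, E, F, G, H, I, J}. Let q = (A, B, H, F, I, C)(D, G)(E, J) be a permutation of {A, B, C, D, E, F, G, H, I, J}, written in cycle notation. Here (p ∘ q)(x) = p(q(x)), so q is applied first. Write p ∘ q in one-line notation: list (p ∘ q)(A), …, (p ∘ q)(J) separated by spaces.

(p ∘ q)(x) = p(q(x)). Computing each image: p(q(A)) = p(B) = D, p(q(B)) = p(H) = C, p(q(C)) = p(A) = F, p(q(D)) = p(G) = I, p(q(E)) = p(J) = B, p(q(F)) = p(I) = G, p(q(G)) = p(D) = A, p(q(H)) = p(F) = J, p(q(I)) = p(C) = H, p(q(J)) = p(E) = E.
Hence p ∘ q = [D C F I B G A J H E].

D C F I B G A J H E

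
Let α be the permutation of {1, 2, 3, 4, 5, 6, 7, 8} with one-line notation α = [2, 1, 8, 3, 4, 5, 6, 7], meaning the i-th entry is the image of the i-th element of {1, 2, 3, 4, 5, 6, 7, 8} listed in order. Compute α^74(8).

Tracing 8 → 7 → … returns to 8 after 6 steps, so 8 lies in a 6-cycle (3 8 7 6 5 4).
On a 6-cycle, α^6 is the identity, so α^74 = α^2 there (74 ≡ 2 mod 6).
Stepping 2 places around the cycle: 8 → 7 → 6.

6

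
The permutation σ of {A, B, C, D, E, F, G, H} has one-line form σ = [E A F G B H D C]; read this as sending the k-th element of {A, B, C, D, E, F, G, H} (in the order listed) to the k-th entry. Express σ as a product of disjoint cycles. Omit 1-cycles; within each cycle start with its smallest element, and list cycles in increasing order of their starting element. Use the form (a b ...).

(A E B)(C F H)(D G)

From A: A → E → B → A, closing the cycle (A E B).
Continuing from each remaining unvisited element yields (A E B)(C F H)(D G).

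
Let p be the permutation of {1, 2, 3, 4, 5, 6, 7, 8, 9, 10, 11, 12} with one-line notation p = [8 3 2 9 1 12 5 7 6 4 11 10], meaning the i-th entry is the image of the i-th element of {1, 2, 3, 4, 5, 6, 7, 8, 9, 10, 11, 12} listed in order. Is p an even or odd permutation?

In disjoint-cycle form the cycle lengths are 5, 4, 2, 1.
A cycle is odd iff its length is even; p has 2 even-length cycles, so sgn(p) = (−1)^2 and p is even.

even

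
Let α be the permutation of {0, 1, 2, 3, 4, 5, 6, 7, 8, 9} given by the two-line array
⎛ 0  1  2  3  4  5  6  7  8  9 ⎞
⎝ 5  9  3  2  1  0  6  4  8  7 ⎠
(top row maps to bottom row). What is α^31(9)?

1

Tracing 9 → 7 → … returns to 9 after 4 steps, so 9 lies in a 4-cycle (1, 9, 7, 4).
Powers repeat with period 4 on this cycle, and 31 mod 4 = 3, so α^31(9) = α^3(9).
Advancing 3 steps from 9: 9 → 7 → 4 → 1.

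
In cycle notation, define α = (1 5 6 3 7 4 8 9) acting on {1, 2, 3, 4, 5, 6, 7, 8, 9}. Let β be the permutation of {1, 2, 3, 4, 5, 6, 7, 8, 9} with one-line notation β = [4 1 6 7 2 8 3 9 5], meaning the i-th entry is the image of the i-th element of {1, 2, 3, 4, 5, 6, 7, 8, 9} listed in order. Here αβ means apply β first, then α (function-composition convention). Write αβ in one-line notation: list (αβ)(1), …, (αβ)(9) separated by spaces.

(αβ)(x) = α(β(x)). Computing each image: α(β(1)) = α(4) = 8, α(β(2)) = α(1) = 5, α(β(3)) = α(6) = 3, α(β(4)) = α(7) = 4, α(β(5)) = α(2) = 2, α(β(6)) = α(8) = 9, α(β(7)) = α(3) = 7, α(β(8)) = α(9) = 1, α(β(9)) = α(5) = 6.
Hence αβ = [8 5 3 4 2 9 7 1 6].

8 5 3 4 2 9 7 1 6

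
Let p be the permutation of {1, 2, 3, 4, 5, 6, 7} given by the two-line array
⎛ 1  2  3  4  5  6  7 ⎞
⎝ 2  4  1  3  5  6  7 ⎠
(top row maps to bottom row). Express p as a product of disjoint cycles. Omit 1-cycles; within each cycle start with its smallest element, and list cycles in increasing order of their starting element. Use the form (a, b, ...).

(1, 2, 4, 3)

Iterating p from 1 gives 1 → 2 → 4 → 3 → 1; that is the 4-cycle (1, 2, 4, 3).
Continuing from each remaining unvisited element yields (1, 2, 4, 3).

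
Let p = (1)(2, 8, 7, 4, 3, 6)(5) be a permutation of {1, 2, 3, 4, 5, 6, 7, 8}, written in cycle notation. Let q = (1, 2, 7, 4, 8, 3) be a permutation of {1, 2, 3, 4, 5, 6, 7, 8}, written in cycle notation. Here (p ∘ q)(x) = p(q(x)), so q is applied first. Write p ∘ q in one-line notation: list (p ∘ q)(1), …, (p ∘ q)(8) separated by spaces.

8 4 1 7 5 2 3 6

Chase each element through q then p: 1 → 2 → 8; 2 → 7 → 4; 3 → 1 → 1; 4 → 8 → 7; 5 → 5 → 5; 6 → 6 → 2; 7 → 4 → 3; 8 → 3 → 6.
So p ∘ q in one-line form is 8 4 1 7 5 2 3 6.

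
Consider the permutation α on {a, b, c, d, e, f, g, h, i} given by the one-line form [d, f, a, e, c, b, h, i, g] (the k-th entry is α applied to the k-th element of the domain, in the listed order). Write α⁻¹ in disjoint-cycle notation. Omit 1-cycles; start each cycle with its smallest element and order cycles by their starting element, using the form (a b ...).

First write α in disjoint cycles: (a d e c)(b f)(g h i).
The inverse reverses every cycle; in canonical form, α⁻¹ = (a c e d)(b f)(g i h).

(a c e d)(b f)(g i h)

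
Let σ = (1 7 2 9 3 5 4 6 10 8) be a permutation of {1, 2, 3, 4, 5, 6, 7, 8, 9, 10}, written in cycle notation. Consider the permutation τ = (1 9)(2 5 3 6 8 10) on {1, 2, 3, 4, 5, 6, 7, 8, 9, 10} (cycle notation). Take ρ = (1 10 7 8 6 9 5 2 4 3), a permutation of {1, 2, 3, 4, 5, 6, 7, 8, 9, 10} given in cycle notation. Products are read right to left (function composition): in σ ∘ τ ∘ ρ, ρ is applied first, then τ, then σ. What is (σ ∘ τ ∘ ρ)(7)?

(σ ∘ τ ∘ ρ)(7) = σ(τ(ρ(7))). ρ(7) = 8, then τ(8) = 10, then σ(10) = 8, so the result is 8.

8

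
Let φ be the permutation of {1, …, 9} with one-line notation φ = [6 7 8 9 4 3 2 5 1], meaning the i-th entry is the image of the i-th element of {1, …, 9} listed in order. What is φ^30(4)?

1

Tracing 4 → 9 → … returns to 4 after 7 steps, so 4 lies in a 7-cycle (1, 6, 3, 8, 5, 4, 9).
On a 7-cycle, φ^7 is the identity, so φ^30 = φ^2 there (30 ≡ 2 mod 7).
Advancing 2 steps from 4: 4 → 9 → 1.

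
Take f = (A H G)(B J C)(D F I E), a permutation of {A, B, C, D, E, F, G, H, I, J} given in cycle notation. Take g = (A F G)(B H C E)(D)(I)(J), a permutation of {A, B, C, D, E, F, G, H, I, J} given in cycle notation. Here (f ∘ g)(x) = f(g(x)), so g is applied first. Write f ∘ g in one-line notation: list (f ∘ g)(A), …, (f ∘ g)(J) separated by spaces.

Chase each element through g then f: A → F → I; B → H → G; C → E → D; D → D → F; E → B → J; F → G → A; G → A → H; H → C → B; I → I → E; J → J → C.
Collecting the images, f ∘ g = [I G D F J A H B E C].

I G D F J A H B E C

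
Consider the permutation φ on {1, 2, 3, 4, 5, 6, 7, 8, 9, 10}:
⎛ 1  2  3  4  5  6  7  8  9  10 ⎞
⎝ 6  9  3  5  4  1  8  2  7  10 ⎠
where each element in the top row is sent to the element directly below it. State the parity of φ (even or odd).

odd

In disjoint-cycle form the cycle lengths are 4, 2, 2, 1, 1.
A cycle is odd iff its length is even; φ has 3 even-length cycles, so sgn(φ) = (−1)^3 and φ is odd.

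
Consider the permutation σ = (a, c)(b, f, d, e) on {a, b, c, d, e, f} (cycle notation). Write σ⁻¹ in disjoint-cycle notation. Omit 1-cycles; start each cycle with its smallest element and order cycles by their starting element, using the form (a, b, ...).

(a, c)(b, e, d, f)

Inverting a permutation written in cycle notation just reverses the order within every cycle.
Reversing each cycle of σ and rotating so the smallest element leads gives (a, c)(b, e, d, f).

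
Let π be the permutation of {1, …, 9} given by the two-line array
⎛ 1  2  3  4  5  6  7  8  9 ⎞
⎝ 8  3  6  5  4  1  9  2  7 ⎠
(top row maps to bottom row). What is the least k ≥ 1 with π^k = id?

The disjoint-cycle form of π has cycle lengths 5, 2, 2.
Since disjoint cycles commute, ord(π) = lcm(5, 2, 2) = 10.

10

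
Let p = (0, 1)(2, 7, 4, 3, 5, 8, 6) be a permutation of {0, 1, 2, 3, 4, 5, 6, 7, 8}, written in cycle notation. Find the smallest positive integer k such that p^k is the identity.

14

The cycle type of p is (7, 2).
The order of p is the least common multiple of its cycle lengths: lcm(7, 2) = 14.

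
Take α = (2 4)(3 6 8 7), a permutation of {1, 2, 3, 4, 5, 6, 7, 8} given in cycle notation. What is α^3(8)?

8 lies in the 4-cycle (3 6 8 7).
Stepping 3 places around the cycle: 8 → 7 → 3 → 6.

6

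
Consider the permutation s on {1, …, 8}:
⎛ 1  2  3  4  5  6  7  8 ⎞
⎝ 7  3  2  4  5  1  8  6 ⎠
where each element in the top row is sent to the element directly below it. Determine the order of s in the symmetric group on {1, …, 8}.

The disjoint-cycle form of s has cycle lengths 4, 2, 1, 1.
Since disjoint cycles commute, ord(s) = lcm(4, 2) = 4.

4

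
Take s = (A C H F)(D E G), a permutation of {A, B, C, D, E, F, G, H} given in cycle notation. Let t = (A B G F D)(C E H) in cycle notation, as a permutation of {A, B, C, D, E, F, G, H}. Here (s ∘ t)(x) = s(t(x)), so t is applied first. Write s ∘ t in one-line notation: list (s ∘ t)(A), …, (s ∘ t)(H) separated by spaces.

B D G C F E A H

For each element, apply t then s: A → B → B; B → G → D; C → E → G; D → A → C; E → H → F; F → D → E; G → F → A; H → C → H.
So s ∘ t in one-line form is B D G C F E A H.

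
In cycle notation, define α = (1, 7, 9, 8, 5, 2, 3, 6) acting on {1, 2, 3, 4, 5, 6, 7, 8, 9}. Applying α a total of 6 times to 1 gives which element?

3

1 lies in the 8-cycle (1, 7, 9, 8, 5, 2, 3, 6).
Stepping 6 places around the cycle: 1 → 7 → 9 → 8 → 5 → 2 → 3.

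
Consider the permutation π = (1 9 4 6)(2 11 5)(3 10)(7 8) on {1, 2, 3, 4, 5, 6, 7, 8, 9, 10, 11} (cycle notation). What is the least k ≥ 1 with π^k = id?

The disjoint cycles have lengths 4, 3, 2, 2.
Since disjoint cycles commute, ord(π) = lcm(4, 3, 2, 2) = 12.

12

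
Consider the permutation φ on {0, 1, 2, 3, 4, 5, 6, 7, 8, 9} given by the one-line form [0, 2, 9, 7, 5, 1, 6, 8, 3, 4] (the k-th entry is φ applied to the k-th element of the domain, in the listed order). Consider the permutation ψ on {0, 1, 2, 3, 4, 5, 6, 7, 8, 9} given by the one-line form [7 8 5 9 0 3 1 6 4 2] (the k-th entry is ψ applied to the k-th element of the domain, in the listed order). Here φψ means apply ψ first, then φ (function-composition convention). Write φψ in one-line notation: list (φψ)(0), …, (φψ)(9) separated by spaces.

(φψ)(x) = φ(ψ(x)). Computing each image: φ(ψ(0)) = φ(7) = 8, φ(ψ(1)) = φ(8) = 3, φ(ψ(2)) = φ(5) = 1, φ(ψ(3)) = φ(9) = 4, φ(ψ(4)) = φ(0) = 0, φ(ψ(5)) = φ(3) = 7, φ(ψ(6)) = φ(1) = 2, φ(ψ(7)) = φ(6) = 6, φ(ψ(8)) = φ(4) = 5, φ(ψ(9)) = φ(2) = 9.
Hence φψ = [8 3 1 4 0 7 2 6 5 9].

8 3 1 4 0 7 2 6 5 9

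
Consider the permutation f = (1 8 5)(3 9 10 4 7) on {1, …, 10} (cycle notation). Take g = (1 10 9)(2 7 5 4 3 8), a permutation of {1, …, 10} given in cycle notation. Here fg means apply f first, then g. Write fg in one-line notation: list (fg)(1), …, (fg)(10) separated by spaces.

2 7 1 5 10 6 8 4 9 3

For each element, apply f then g: 1 → 8 → 2; 2 → 2 → 7; 3 → 9 → 1; 4 → 7 → 5; 5 → 1 → 10; 6 → 6 → 6; 7 → 3 → 8; 8 → 5 → 4; 9 → 10 → 9; 10 → 4 → 3.
Collecting the images, fg = [2 7 1 5 10 6 8 4 9 3].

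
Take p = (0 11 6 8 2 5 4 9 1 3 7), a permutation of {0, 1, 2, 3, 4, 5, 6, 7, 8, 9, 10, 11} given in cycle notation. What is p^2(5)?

5 lies in the 11-cycle (0 11 6 8 2 5 4 9 1 3 7).
Advancing 2 steps from 5: 5 → 4 → 9.

9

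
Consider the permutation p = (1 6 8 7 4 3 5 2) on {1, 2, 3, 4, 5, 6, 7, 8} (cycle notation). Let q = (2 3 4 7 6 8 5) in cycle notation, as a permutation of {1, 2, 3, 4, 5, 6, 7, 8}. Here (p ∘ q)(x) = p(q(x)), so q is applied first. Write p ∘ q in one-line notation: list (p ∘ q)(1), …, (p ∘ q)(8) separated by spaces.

6 5 3 4 1 7 8 2

For each element, apply q then p: 1 → 1 → 6; 2 → 3 → 5; 3 → 4 → 3; 4 → 7 → 4; 5 → 2 → 1; 6 → 8 → 7; 7 → 6 → 8; 8 → 5 → 2.
So p ∘ q in one-line form is 6 5 3 4 1 7 8 2.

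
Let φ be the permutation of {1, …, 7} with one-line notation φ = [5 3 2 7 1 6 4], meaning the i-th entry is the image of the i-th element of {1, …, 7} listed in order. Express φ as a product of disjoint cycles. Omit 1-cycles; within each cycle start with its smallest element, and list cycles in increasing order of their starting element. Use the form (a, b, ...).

Iterating φ from 1 gives 1 → 5 → 1; that is the 2-cycle (1, 5).
Continuing from each remaining unvisited element yields (1, 5)(2, 3)(4, 7).

(1, 5)(2, 3)(4, 7)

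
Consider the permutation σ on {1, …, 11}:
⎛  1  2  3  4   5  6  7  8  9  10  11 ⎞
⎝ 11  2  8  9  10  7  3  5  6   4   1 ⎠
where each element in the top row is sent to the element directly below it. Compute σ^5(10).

Tracing 10 → 4 → … returns to 10 after 8 steps, so 10 lies in an 8-cycle (3 8 5 10 4 9 6 7).
Stepping 5 places around the cycle: 10 → 4 → 9 → 6 → 7 → 3.

3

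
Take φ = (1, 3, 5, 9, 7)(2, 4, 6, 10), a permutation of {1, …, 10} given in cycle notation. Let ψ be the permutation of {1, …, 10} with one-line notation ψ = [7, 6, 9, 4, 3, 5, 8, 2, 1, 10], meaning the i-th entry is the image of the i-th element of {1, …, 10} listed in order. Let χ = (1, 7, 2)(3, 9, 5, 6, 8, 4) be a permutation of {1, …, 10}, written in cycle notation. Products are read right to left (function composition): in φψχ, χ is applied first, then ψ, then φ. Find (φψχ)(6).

Chase 6: χ(6) = 8; ψ(8) = 2; φ(2) = 4. Hence (φψχ)(6) = 4.

4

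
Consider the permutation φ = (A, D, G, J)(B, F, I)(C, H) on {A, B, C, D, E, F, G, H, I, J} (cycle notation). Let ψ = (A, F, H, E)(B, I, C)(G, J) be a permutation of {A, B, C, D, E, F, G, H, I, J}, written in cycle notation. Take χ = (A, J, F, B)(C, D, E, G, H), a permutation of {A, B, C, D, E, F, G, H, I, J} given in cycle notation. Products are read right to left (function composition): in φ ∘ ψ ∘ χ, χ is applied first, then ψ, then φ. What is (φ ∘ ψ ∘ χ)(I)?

H

Apply the permutations in order: χ(I) = I, then ψ(I) = C, then φ(C) = H. So (φ ∘ ψ ∘ χ)(I) = H.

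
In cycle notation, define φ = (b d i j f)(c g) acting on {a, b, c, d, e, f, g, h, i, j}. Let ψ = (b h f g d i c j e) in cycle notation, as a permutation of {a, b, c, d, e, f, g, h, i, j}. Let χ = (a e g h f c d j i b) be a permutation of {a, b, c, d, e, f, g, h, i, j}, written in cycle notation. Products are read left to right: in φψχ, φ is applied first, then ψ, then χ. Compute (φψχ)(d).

(φψχ)(d) = χ(ψ(φ(d))). φ(d) = i, then ψ(i) = c, then χ(c) = d, so the result is d.

d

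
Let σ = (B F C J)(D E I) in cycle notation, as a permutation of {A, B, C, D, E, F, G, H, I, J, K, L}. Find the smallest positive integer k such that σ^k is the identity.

12

The cycle type of σ is (4, 3, 1, 1, 1, 1, 1).
The order of σ is the least common multiple of its cycle lengths: lcm(4, 3) = 12.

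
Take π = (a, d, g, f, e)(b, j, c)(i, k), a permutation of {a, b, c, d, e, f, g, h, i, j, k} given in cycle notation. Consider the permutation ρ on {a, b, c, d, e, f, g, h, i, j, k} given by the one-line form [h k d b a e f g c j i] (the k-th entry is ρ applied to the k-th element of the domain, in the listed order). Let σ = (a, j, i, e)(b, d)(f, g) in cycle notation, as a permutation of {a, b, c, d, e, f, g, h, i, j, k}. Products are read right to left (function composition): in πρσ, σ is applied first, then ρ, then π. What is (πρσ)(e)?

Apply the permutations in order: σ(e) = a, then ρ(a) = h, then π(h) = h. So (πρσ)(e) = h.

h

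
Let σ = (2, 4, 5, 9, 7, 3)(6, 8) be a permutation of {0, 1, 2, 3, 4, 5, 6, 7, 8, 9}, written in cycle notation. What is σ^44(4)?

4 lies in the 6-cycle (2, 4, 5, 9, 7, 3).
Powers repeat with period 6 on this cycle, and 44 mod 6 = 2, so σ^44(4) = σ^2(4).
Stepping 2 places around the cycle: 4 → 5 → 9.

9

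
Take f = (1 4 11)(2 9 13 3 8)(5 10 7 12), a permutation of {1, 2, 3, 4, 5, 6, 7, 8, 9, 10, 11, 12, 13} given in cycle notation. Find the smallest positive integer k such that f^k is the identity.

60

The cycle type of f is (5, 4, 3, 1).
The order is lcm(5, 4, 3) = 60.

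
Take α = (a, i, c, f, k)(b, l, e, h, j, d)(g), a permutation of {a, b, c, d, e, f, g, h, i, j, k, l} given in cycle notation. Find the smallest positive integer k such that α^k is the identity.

The cycle type of α is (6, 5, 1).
The order of α is the least common multiple of its cycle lengths: lcm(6, 5) = 30.

30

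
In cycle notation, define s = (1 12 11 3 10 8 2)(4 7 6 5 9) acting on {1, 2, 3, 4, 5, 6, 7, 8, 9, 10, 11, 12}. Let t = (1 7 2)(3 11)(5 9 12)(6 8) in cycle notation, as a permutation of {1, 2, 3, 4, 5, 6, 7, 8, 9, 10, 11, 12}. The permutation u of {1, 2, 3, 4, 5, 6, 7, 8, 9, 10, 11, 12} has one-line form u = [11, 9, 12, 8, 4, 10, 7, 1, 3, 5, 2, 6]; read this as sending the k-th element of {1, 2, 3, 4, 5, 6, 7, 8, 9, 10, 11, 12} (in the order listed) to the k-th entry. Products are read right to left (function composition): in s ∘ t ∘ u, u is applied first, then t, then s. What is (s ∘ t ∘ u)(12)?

Apply the permutations in order: u(12) = 6, then t(6) = 8, then s(8) = 2. So (s ∘ t ∘ u)(12) = 2.

2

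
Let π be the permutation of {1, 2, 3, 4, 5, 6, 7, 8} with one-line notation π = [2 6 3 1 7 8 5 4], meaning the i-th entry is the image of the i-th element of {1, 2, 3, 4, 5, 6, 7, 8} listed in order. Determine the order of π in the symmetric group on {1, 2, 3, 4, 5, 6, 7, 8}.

Decomposing into disjoint cycles gives cycle lengths 5, 2, 1.
The order is lcm(5, 2) = 10.

10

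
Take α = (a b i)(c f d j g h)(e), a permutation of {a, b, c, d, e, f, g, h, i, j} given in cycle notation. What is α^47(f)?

f lies in the 6-cycle (c f d j g h).
Since the cycle has length 6, α^47 acts on it the same as α^5 (47 mod 6 = 5).
Advancing 5 steps from f: f → d → j → g → h → c.

c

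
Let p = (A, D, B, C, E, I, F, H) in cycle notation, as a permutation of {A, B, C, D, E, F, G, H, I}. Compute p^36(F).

B

F lies in the 8-cycle (A, D, B, C, E, I, F, H).
On an 8-cycle, p^8 is the identity, so p^36 = p^4 there (36 ≡ 4 mod 8).
Stepping 4 places around the cycle: F → H → A → D → B.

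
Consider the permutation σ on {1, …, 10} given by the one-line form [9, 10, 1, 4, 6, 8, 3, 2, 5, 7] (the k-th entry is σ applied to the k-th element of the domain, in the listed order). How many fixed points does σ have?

The fixed points (elements with σ(x) = x) are {4}, so there is 1.

1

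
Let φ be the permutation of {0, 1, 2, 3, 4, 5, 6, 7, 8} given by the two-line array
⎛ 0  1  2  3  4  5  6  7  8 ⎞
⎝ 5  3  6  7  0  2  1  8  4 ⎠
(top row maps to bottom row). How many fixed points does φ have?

0

No element satisfies φ(x) = x, so there are 0 fixed points.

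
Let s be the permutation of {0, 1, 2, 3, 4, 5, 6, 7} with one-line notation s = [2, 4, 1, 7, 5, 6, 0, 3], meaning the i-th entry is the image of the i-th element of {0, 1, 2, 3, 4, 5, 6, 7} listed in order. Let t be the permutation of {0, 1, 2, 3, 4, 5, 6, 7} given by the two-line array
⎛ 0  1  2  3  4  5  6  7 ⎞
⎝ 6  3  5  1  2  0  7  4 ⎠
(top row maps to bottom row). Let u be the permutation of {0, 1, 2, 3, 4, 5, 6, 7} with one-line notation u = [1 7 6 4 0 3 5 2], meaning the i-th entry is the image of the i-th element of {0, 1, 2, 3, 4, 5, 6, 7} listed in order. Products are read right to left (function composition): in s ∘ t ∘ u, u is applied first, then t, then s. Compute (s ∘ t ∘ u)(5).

4

Chase 5: u(5) = 3; t(3) = 1; s(1) = 4. Hence (s ∘ t ∘ u)(5) = 4.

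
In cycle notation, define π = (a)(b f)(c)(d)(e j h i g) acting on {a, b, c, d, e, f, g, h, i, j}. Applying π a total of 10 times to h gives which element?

h

h lies in the 5-cycle (e j h i g).
Powers repeat with period 5 on this cycle, and 10 mod 5 = 0, so π^10(h) = π^0(h).
So π^10(h) = h.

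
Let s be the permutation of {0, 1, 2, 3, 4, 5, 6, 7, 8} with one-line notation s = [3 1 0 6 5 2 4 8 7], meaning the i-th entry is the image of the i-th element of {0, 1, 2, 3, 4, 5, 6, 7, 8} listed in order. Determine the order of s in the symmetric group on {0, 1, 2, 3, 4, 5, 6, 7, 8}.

Decomposing into disjoint cycles gives cycle lengths 6, 2, 1.
The order is lcm(6, 2) = 6.

6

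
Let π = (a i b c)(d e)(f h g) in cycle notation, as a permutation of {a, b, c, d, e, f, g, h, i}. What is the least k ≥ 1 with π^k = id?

12

The disjoint cycles have lengths 4, 3, 2.
The order is lcm(4, 3, 2) = 12.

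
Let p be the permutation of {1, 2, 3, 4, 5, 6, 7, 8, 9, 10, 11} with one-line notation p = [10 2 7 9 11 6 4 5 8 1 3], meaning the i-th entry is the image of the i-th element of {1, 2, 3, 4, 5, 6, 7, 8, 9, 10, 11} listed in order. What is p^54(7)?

Tracing 7 → 4 → … returns to 7 after 7 steps, so 7 lies in a 7-cycle (3 7 4 9 8 5 11).
Powers repeat with period 7 on this cycle, and 54 mod 7 = 5, so p^54(7) = p^5(7).
Advancing 5 steps from 7: 7 → 4 → 9 → 8 → 5 → 11.

11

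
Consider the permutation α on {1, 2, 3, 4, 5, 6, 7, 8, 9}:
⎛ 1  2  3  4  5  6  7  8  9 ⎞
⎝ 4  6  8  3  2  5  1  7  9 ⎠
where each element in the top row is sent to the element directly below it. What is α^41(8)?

Tracing 8 → 7 → … returns to 8 after 5 steps, so 8 lies in a 5-cycle (1 4 3 8 7).
Since the cycle has length 5, α^41 acts on it the same as α^1 (41 mod 5 = 1).
Stepping 1 place around the cycle: 8 → 7.

7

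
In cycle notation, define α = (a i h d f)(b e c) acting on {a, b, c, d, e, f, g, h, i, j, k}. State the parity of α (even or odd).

even

The cycle lengths are 5, 3, 1, 1, 1.
A cycle of length ℓ contributes ℓ−1 transpositions, so α is a product of 4 + 2 = 6 transpositions — even.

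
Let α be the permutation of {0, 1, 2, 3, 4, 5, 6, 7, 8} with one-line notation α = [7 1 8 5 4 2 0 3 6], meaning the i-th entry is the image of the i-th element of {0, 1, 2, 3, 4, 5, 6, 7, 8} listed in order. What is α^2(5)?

8

Tracing 5 → 2 → … returns to 5 after 7 steps, so 5 lies in a 7-cycle (0, 7, 3, 5, 2, 8, 6).
Advancing 2 steps from 5: 5 → 2 → 8.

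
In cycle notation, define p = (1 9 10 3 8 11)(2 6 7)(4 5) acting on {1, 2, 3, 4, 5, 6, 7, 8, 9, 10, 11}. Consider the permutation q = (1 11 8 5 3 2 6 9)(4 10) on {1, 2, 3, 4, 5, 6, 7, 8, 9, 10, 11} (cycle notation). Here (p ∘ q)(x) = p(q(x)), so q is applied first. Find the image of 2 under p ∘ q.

(p ∘ q)(2) = p(q(2)). q(2) = 6, then p(6) = 7. So (p ∘ q)(2) = 7.

7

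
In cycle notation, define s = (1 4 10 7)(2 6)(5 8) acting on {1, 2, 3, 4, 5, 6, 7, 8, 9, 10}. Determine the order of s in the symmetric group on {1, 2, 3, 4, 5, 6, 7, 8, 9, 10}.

4

The cycle type of s is (4, 2, 2, 1, 1).
The order is lcm(4, 2, 2) = 4.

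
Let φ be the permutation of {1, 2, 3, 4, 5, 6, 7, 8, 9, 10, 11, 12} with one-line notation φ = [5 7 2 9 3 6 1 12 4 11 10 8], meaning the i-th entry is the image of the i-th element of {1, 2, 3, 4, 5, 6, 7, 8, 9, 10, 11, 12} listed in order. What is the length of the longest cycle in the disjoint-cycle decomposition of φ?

Decomposing into disjoint cycles gives (1 5 3 2 7)(4 9)(8 12)(10 11); the longest has length 5.

5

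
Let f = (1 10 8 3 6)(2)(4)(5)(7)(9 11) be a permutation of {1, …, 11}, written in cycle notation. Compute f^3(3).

10

3 lies in the 5-cycle (1 10 8 3 6).
Stepping 3 places around the cycle: 3 → 6 → 1 → 10.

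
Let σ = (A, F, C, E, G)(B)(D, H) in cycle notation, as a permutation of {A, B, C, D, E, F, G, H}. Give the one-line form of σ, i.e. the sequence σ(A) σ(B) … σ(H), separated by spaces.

Each element maps to the next entry in its cycle (wrapping to the front): A→F, B→B, C→E, D→H, E→G, F→C, G→A, H→D.
Listing these in domain order gives F B E H G C A D.

F B E H G C A D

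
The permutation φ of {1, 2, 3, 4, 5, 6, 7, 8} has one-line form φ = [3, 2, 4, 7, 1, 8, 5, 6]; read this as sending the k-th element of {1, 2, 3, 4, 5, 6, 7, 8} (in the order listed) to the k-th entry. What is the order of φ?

10

The disjoint-cycle form of φ has cycle lengths 5, 2, 1.
The order of φ is the least common multiple of its cycle lengths: lcm(5, 2) = 10.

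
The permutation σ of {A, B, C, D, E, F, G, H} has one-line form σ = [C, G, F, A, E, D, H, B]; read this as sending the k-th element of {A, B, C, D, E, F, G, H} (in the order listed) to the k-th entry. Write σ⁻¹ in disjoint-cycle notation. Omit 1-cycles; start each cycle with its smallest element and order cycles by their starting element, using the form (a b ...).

The cycle decomposition of σ is (A C F D)(B G H).
Reversing each cycle (and rotating so the smallest element leads) gives σ⁻¹ = (A D F C)(B H G).

(A D F C)(B H G)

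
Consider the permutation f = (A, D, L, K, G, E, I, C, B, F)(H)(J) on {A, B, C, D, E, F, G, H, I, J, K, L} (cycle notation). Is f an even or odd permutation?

odd

The cycle lengths are 10, 1, 1.
A cycle is odd iff its length is even; f has 1 even-length cycle, so sgn(f) = (−1)^1 and f is odd.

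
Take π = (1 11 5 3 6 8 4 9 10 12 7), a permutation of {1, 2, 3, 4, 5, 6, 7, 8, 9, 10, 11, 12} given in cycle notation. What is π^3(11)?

6

11 lies in the 11-cycle (1 11 5 3 6 8 4 9 10 12 7).
Advancing 3 steps from 11: 11 → 5 → 3 → 6.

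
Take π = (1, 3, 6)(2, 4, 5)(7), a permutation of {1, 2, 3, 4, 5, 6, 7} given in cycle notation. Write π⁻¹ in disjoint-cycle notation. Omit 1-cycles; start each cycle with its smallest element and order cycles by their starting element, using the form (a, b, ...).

(1, 6, 3)(2, 5, 4)

If π sends a → b within a cycle, π⁻¹ sends b → a; equivalently, reverse each cycle.
Reversing each cycle of π and rotating so the smallest element leads gives (1, 6, 3)(2, 5, 4).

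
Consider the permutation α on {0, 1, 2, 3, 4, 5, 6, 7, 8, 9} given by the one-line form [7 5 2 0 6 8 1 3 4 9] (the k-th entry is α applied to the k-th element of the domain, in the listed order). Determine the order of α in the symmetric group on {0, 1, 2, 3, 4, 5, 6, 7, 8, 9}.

The disjoint-cycle form of α has cycle lengths 5, 3, 1, 1.
Since disjoint cycles commute, ord(α) = lcm(5, 3) = 15.

15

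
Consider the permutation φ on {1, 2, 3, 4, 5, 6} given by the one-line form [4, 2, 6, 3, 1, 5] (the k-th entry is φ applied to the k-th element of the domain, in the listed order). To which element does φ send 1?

4

1 is element number 1 of the domain, and entry number 1 of the one-line form is 4, so φ(1) = 4.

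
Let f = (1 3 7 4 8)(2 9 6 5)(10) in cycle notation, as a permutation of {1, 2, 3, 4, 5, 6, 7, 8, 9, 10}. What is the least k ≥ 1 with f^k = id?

20

The disjoint cycles have lengths 5, 4, 1.
The order is lcm(5, 4) = 20.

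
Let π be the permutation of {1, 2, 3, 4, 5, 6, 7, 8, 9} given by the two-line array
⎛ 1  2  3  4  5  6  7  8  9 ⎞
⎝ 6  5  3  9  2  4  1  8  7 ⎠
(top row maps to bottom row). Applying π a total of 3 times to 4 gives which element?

Tracing 4 → 9 → … returns to 4 after 5 steps, so 4 lies in a 5-cycle (1 6 4 9 7).
Stepping 3 places around the cycle: 4 → 9 → 7 → 1.

1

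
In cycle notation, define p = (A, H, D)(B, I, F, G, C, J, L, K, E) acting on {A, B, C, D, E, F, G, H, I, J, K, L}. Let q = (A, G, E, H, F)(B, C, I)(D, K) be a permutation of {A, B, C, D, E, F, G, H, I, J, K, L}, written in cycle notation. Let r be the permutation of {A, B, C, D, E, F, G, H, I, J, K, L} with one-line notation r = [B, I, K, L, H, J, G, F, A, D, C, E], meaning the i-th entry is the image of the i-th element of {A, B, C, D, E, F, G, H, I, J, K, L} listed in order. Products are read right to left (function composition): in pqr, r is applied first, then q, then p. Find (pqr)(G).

B

Apply the permutations in order: r(G) = G, then q(G) = E, then p(E) = B. So (pqr)(G) = B.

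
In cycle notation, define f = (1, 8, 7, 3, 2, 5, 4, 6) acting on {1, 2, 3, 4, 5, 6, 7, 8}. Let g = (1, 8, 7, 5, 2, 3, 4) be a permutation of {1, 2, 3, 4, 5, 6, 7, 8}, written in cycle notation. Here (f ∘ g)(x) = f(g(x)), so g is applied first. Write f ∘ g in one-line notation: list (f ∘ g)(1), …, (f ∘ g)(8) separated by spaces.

(f ∘ g)(x) = f(g(x)). Computing each image: f(g(1)) = f(8) = 7, f(g(2)) = f(3) = 2, f(g(3)) = f(4) = 6, f(g(4)) = f(1) = 8, f(g(5)) = f(2) = 5, f(g(6)) = f(6) = 1, f(g(7)) = f(5) = 4, f(g(8)) = f(7) = 3.
Hence f ∘ g = [7 2 6 8 5 1 4 3].

7 2 6 8 5 1 4 3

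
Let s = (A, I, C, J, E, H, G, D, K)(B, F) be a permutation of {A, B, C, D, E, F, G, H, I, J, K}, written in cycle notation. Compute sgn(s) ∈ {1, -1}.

The cycle lengths are 9, 2.
A cycle is odd iff its length is even; s has 1 even-length cycle, so sgn(s) = (−1)^1 and s is odd.

-1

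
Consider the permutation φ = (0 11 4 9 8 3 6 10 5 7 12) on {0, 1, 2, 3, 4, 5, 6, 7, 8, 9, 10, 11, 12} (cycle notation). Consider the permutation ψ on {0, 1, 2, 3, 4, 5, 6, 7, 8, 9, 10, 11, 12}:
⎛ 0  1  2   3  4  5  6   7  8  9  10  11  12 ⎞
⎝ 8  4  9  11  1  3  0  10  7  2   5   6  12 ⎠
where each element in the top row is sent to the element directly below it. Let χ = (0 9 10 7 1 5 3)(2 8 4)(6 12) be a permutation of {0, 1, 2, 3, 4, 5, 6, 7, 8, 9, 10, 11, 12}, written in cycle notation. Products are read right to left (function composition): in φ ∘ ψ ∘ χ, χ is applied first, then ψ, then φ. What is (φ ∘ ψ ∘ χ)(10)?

Apply the permutations in order: χ(10) = 7, then ψ(7) = 10, then φ(10) = 5. So (φ ∘ ψ ∘ χ)(10) = 5.

5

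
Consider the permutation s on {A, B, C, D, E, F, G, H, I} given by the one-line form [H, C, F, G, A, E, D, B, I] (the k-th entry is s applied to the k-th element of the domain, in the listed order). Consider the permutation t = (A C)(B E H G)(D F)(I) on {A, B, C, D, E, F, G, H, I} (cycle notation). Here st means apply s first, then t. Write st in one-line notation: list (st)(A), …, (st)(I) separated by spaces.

(st)(x) = t(s(x)). Computing each image: t(s(A)) = t(H) = G, t(s(B)) = t(C) = A, t(s(C)) = t(F) = D, t(s(D)) = t(G) = B, t(s(E)) = t(A) = C, t(s(F)) = t(E) = H, t(s(G)) = t(D) = F, t(s(H)) = t(B) = E, t(s(I)) = t(I) = I.
Hence st = [G A D B C H F E I].

G A D B C H F E I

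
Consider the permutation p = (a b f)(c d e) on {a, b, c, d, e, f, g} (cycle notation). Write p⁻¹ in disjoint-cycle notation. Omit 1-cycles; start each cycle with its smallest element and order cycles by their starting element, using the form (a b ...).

If p sends a → b within a cycle, p⁻¹ sends b → a; equivalently, reverse each cycle.
After reversing and putting each cycle's least element first, p⁻¹ = (a f b)(c e d).

(a f b)(c e d)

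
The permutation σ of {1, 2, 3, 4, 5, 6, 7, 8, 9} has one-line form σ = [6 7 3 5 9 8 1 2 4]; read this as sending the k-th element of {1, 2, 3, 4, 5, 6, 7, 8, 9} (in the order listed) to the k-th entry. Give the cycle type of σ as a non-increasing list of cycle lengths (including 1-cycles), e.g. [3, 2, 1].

[5, 3, 1]

The disjoint cycles are (1 6 8 2 7)(3)(4 5 9), with lengths 5, 3, 1 in non-increasing order.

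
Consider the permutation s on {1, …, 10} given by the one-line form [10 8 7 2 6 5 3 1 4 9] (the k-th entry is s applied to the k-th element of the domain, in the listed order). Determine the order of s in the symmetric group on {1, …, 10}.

6

The disjoint-cycle form of s has cycle lengths 6, 2, 2.
The order is lcm(6, 2, 2) = 6.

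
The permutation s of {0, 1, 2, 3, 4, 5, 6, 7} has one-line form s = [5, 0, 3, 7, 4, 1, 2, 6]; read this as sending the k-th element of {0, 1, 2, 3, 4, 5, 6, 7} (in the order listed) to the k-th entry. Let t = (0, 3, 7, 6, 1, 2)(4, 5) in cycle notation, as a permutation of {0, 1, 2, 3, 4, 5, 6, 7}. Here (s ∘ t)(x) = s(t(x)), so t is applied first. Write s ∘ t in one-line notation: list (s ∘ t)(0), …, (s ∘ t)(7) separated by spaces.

7 3 5 6 1 4 0 2

(s ∘ t)(x) = s(t(x)). Computing each image: s(t(0)) = s(3) = 7, s(t(1)) = s(2) = 3, s(t(2)) = s(0) = 5, s(t(3)) = s(7) = 6, s(t(4)) = s(5) = 1, s(t(5)) = s(4) = 4, s(t(6)) = s(1) = 0, s(t(7)) = s(6) = 2.
Hence s ∘ t = [7 3 5 6 1 4 0 2].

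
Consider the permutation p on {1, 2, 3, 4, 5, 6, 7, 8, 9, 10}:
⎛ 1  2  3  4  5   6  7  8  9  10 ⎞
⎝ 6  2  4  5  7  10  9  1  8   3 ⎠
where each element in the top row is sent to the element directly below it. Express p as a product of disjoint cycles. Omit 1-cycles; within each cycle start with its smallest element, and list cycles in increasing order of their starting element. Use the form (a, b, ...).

Iterating p from 1 gives 1 → 6 → 10 → 3 → 4 → 5 → 7 → 9 → 8 → 1; that is the 9-cycle (1, 6, 10, 3, 4, 5, 7, 9, 8).
Continuing from each remaining unvisited element yields (1, 6, 10, 3, 4, 5, 7, 9, 8).

(1, 6, 10, 3, 4, 5, 7, 9, 8)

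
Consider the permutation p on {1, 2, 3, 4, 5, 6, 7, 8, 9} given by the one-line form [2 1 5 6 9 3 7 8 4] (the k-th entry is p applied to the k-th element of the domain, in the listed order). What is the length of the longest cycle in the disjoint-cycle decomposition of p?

5

Decomposing into disjoint cycles gives (1, 2)(3, 5, 9, 4, 6); the longest has length 5.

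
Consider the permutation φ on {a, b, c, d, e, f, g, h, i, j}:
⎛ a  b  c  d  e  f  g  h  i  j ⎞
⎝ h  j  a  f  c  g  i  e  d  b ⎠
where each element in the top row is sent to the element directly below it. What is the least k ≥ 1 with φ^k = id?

Writing φ as disjoint cycles, the cycle lengths are 4, 4, 2.
Since disjoint cycles commute, ord(φ) = lcm(4, 4, 2) = 4.

4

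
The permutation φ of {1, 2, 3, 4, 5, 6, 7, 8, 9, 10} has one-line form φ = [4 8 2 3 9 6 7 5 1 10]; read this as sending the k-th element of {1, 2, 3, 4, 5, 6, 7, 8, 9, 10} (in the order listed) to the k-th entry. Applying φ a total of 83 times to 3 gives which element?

Tracing 3 → 2 → … returns to 3 after 7 steps, so 3 lies in a 7-cycle (1 4 3 2 8 5 9).
Since the cycle has length 7, φ^83 acts on it the same as φ^6 (83 mod 7 = 6).
Stepping 6 places around the cycle: 3 → 2 → 8 → 5 → 9 → 1 → 4.

4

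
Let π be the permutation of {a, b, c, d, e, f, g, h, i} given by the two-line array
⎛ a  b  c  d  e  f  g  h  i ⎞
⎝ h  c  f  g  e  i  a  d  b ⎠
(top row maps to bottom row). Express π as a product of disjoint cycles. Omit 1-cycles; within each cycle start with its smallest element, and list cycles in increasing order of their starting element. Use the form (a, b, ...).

Iterating π from a gives a → h → d → g → a; that is the 4-cycle (a, h, d, g).
Repeating from the next unused element and collecting all non-trivial cycles gives (a, h, d, g)(b, c, f, i).

(a, h, d, g)(b, c, f, i)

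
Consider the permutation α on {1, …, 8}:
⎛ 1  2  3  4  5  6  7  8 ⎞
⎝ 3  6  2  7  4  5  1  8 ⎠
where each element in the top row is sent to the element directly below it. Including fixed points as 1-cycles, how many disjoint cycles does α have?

2

The cycle decomposition is (1 3 2 6 5 4 7)(8), which has 2 cycles (counting 1-cycles).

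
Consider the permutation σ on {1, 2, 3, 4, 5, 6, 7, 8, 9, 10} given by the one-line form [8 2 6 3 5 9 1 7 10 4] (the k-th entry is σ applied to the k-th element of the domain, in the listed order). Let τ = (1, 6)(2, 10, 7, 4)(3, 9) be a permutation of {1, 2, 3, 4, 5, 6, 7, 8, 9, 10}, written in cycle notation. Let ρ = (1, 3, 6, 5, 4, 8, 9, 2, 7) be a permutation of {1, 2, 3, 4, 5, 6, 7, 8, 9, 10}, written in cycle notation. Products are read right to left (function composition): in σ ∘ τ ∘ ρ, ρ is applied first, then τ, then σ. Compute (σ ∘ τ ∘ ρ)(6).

5

Apply the permutations in order: ρ(6) = 5, then τ(5) = 5, then σ(5) = 5. So (σ ∘ τ ∘ ρ)(6) = 5.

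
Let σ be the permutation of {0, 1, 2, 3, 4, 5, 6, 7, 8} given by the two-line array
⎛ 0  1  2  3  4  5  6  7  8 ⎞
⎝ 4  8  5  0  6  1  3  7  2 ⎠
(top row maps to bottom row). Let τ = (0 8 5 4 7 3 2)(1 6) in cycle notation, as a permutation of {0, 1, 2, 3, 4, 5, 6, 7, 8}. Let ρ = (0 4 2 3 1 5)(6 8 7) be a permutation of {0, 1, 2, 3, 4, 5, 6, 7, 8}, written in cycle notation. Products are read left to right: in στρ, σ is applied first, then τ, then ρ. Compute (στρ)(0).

6

(στρ)(0) = ρ(τ(σ(0))). σ(0) = 4, then τ(4) = 7, then ρ(7) = 6, so the result is 6.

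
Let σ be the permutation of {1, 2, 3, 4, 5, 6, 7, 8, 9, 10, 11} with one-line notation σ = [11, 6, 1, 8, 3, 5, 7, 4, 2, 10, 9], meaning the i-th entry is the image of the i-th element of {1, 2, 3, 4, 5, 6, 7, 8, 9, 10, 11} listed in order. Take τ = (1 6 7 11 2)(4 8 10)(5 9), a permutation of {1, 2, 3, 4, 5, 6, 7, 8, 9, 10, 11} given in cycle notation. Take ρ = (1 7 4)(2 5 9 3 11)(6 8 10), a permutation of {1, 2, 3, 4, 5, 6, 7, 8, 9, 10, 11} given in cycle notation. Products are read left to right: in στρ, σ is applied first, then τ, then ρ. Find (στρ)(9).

Chase 9: σ(9) = 2; τ(2) = 1; ρ(1) = 7. Hence (στρ)(9) = 7.

7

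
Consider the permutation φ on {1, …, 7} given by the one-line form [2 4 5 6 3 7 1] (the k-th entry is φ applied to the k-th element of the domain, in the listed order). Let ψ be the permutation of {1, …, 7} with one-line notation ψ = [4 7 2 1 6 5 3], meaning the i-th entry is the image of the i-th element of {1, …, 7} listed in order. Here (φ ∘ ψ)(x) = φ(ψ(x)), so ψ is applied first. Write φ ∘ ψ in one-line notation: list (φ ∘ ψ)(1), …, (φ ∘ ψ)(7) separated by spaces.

6 1 4 2 7 3 5

Chase each element through ψ then φ: 1 → 4 → 6; 2 → 7 → 1; 3 → 2 → 4; 4 → 1 → 2; 5 → 6 → 7; 6 → 5 → 3; 7 → 3 → 5.
So φ ∘ ψ in one-line form is 6 1 4 2 7 3 5.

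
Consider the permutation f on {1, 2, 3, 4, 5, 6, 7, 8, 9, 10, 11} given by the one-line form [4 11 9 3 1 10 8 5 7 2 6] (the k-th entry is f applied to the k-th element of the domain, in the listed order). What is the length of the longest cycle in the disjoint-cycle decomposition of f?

7

Decomposing into disjoint cycles gives (1 4 3 9 7 8 5)(2 11 6 10); the longest has length 7.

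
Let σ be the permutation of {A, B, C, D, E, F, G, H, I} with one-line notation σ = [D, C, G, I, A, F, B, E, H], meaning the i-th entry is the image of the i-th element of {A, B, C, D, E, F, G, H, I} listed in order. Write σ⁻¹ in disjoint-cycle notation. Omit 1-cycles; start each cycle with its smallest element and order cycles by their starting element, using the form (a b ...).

(A E H I D)(B G C)

First write σ in disjoint cycles: (A D I H E)(B C G).
Reversing each cycle (and rotating so the smallest element leads) gives σ⁻¹ = (A E H I D)(B G C).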